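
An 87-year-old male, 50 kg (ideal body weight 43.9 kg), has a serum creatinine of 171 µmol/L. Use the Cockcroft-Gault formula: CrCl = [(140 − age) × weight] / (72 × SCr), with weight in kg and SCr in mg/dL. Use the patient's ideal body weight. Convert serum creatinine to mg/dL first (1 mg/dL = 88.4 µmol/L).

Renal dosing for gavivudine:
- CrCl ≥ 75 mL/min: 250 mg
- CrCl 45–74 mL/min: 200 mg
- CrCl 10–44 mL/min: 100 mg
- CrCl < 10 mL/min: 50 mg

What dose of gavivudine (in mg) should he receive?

SCr = 171 / 88.4 = 1.934 mg/dL
CrCl = (140 − 87) × 43.9 / (72 × 1.934) = 2326.7 / 139.25 ≈ 16.7 mL/min
CrCl ≈ 17 mL/min → bracket 10–44 mL/min.
Dose for this bracket: 100 mg.

100 mg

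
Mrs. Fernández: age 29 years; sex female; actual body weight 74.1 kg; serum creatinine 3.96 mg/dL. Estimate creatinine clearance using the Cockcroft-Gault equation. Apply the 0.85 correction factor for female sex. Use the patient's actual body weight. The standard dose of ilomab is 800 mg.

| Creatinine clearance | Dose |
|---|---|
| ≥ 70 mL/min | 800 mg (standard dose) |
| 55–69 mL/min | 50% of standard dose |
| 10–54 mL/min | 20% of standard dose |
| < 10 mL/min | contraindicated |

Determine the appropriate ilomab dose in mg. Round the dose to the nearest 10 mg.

160 mg

CrCl = (140 − 29) × 74.1 / (72 × 3.96) × 0.85 = 8225.1 / 285.12 × 0.85 ≈ 24.5 mL/min
CrCl ≈ 25 mL/min → bracket 10–54 mL/min.
20% of 800 mg = 160 mg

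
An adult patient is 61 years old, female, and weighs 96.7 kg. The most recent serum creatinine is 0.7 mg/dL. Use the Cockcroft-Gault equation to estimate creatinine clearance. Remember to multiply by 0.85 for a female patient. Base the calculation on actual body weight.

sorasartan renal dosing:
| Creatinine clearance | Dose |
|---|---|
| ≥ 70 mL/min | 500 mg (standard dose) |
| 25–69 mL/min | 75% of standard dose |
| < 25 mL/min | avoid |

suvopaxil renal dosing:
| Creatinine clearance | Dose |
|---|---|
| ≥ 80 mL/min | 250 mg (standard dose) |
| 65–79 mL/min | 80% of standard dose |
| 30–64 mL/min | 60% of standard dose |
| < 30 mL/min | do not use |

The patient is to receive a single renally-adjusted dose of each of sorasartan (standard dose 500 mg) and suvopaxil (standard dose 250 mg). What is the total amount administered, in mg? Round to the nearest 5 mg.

CrCl = (140 − 61) × 96.7 / (72 × 0.7) × 0.85 = 7639.3 / 50.40 × 0.85 ≈ 128.8 mL/min
CrCl ≈ 129 mL/min.
sorasartan: ≥ 70 mL/min → 100% of 500 mg = 500 mg.
suvopaxil: ≥ 80 mL/min → 100% of 250 mg = 250 mg.
Total = 500 + 250 = 750 mg.

750 mg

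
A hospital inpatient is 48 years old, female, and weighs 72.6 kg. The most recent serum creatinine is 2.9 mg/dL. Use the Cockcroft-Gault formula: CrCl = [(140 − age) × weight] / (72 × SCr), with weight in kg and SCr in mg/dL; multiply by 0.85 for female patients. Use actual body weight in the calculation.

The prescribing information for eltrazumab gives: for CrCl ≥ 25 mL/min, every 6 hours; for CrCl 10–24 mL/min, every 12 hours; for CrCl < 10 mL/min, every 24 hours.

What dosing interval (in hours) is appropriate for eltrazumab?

CrCl = (140 − 48) × 72.6 / (72 × 2.9) × 0.85 = 6679.2 / 208.80 × 0.85 ≈ 27.2 mL/min
CrCl ≈ 27 mL/min → bracket ≥ 25 mL/min → every 6 hours.

every 6 hours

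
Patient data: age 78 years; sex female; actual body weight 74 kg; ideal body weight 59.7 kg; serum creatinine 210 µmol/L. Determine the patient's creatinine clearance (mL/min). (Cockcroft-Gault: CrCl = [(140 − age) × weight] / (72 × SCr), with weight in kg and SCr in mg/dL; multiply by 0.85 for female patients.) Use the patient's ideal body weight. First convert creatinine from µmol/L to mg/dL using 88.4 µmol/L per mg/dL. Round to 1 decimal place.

18.4 mL/min

SCr = 210 / 88.4 = 2.376 mg/dL
CrCl = (140 − 78) × 59.7 / (72 × 2.376) × 0.85 = 3701.4 / 171.07 × 0.85 ≈ 18.4 mL/min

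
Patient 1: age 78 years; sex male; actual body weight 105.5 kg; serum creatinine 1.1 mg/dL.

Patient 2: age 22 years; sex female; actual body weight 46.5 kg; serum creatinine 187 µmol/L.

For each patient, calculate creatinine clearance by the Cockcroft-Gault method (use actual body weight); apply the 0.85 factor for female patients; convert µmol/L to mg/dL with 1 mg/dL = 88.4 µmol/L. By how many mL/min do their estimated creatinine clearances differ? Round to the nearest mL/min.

52 mL/min

Patient 1: CrCl = (140 − 78) × 105.5 / (72 × 1.1) = 6541.0 / 79.20 ≈ 82.6 mL/min
Patient 2: SCr = 187 / 88.4 = 2.115 mg/dL
Patient 2: CrCl = (140 − 22) × 46.5 / (72 × 2.115) × 0.85 = 5487.0 / 152.28 × 0.85 ≈ 30.6 mL/min
|82.6 − 30.6| = 52.0 mL/min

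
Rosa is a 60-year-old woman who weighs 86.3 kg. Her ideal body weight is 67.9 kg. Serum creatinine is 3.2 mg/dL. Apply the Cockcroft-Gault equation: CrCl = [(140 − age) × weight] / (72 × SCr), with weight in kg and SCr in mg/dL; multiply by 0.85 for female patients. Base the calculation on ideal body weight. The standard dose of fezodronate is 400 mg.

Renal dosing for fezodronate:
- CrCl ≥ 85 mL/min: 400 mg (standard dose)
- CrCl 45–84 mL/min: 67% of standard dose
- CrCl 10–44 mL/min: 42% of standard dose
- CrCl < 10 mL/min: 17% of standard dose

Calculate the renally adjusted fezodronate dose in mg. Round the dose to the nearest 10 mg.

170 mg

CrCl = (140 − 60) × 67.9 / (72 × 3.2) × 0.85 = 5432.0 / 230.40 × 0.85 ≈ 20.0 mL/min
CrCl ≈ 20 mL/min → bracket 10–44 mL/min.
42% of 400 mg = 168 mg → 170 mg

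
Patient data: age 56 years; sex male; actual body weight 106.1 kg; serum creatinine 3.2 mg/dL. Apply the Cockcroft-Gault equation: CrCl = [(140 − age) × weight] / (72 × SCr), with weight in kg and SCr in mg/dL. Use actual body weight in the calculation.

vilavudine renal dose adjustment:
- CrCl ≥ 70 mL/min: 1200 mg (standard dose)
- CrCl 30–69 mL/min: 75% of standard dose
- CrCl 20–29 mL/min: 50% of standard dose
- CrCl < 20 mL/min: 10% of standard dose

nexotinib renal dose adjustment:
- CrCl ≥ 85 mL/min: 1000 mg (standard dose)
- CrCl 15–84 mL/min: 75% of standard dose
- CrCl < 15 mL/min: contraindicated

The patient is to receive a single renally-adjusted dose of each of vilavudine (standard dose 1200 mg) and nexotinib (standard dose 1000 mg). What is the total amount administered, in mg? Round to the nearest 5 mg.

CrCl = (140 − 56) × 106.1 / (72 × 3.2) = 8912.4 / 230.40 ≈ 38.7 mL/min
CrCl ≈ 39 mL/min.
vilavudine: 30–69 mL/min → 75% of 1200 mg = 900 mg.
nexotinib: 15–84 mL/min → 75% of 1000 mg = 750 mg.
Total = 900 + 750 = 1650 mg.

1650 mg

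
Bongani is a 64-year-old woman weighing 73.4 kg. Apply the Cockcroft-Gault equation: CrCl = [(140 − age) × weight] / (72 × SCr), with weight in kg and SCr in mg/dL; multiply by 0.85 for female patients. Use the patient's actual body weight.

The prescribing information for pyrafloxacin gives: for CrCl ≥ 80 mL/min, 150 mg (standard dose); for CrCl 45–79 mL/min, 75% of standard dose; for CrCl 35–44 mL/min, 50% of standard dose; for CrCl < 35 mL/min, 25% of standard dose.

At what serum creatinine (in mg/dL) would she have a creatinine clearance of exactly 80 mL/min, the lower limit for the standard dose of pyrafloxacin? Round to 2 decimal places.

Standard dose requires CrCl ≥ 80 mL/min.
Set (140 − 64) × 73.4 × 0.85 / (72 × SCr) = 80
SCr = (140 − 64) × 73.4 × 0.85 / (72 × 80) = 0.823 mg/dL

0.82 mg/dL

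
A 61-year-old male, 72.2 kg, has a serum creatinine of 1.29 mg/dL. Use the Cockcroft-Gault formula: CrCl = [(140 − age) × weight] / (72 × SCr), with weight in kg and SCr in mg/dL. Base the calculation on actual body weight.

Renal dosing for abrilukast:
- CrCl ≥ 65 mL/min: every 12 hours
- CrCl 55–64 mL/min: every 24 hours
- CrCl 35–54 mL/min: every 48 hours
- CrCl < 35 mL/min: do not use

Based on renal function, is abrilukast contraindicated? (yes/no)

CrCl = (140 − 61) × 72.2 / (72 × 1.29) = 5703.8 / 92.88 ≈ 61.4 mL/min
CrCl ≈ 61 mL/min, which is ≥ 35 mL/min.

no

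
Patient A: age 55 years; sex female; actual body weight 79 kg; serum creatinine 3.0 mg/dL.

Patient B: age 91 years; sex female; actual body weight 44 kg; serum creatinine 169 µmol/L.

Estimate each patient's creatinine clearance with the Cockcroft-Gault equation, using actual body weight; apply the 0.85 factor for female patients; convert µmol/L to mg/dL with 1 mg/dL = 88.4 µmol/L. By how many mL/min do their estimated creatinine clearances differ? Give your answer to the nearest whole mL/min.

13 mL/min

Patient A: CrCl = (140 − 55) × 79 / (72 × 3) × 0.85 = 6715.0 / 216.00 × 0.85 ≈ 26.4 mL/min
Patient B: SCr = 169 / 88.4 = 1.912 mg/dL
Patient B: CrCl = (140 − 91) × 44 / (72 × 1.912) × 0.85 = 2156.0 / 137.66 × 0.85 ≈ 13.3 mL/min
|26.4 − 13.3| = 13.1 mL/min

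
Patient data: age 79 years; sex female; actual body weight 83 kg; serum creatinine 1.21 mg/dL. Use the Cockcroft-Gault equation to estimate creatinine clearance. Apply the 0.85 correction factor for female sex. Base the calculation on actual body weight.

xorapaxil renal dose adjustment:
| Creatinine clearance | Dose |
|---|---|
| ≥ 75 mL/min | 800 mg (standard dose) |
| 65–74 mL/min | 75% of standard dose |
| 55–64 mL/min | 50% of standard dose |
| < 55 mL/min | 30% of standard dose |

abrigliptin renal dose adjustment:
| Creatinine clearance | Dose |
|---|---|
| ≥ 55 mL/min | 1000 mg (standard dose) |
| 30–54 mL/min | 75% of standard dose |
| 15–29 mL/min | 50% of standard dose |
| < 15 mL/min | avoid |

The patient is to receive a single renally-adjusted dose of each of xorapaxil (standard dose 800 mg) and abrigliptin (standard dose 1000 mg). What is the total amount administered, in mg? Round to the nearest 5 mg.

CrCl = (140 − 79) × 83 / (72 × 1.21) × 0.85 = 5063.0 / 87.12 × 0.85 ≈ 49.4 mL/min
CrCl ≈ 49 mL/min.
xorapaxil: < 55 mL/min → 30% of 800 mg = 240 mg.
abrigliptin: 30–54 mL/min → 75% of 1000 mg = 750 mg.
Total = 240 + 750 = 990 mg.

990 mg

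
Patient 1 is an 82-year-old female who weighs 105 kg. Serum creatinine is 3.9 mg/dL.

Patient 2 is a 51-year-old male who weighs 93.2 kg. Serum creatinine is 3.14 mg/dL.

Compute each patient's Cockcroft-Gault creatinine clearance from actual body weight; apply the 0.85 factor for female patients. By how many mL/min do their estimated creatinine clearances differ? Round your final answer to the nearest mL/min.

Patient 1: CrCl = (140 − 82) × 105 / (72 × 3.9) × 0.85 = 6090.0 / 280.80 × 0.85 ≈ 18.4 mL/min
Patient 2: CrCl = (140 − 51) × 93.2 / (72 × 3.14) = 8294.8 / 226.08 ≈ 36.7 mL/min
|18.4 − 36.7| = 18.3 mL/min

18 mL/min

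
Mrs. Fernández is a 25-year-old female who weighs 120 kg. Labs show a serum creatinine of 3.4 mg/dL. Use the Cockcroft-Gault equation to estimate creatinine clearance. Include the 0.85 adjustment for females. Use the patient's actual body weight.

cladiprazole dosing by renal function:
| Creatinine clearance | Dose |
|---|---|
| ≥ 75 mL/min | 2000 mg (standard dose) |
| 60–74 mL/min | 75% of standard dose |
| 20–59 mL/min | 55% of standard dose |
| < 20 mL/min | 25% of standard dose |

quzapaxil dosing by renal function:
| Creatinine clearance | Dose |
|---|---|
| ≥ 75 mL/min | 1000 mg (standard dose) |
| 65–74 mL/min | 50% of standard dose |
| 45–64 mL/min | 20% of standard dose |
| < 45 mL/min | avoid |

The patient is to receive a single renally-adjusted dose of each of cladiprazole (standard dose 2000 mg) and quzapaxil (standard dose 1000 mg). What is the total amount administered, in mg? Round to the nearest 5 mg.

1300 mg

CrCl = (140 − 25) × 120 / (72 × 3.4) × 0.85 = 13800.0 / 244.80 × 0.85 ≈ 47.9 mL/min
CrCl ≈ 48 mL/min.
cladiprazole: 20–59 mL/min → 55% of 2000 mg = 1100 mg.
quzapaxil: 45–64 mL/min → 20% of 1000 mg = 200 mg.
Total = 1100 + 200 = 1300 mg.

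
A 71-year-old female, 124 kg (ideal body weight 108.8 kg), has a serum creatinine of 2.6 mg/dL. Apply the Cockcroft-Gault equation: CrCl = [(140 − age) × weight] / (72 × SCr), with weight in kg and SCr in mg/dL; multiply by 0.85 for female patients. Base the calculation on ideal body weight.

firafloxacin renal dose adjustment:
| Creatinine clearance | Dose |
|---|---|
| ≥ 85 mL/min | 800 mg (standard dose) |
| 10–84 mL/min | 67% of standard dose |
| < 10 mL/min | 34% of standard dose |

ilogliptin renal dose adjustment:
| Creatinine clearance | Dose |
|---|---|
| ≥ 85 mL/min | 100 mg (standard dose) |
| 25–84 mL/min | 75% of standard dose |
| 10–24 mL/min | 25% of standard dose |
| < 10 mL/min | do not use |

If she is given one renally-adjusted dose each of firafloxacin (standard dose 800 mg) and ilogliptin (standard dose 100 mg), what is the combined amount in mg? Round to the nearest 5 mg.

610 mg

CrCl = (140 − 71) × 108.8 / (72 × 2.6) × 0.85 = 7507.2 / 187.20 × 0.85 ≈ 34.1 mL/min
CrCl ≈ 34 mL/min.
firafloxacin: 10–84 mL/min → 67% of 800 mg = 536 mg.
ilogliptin: 25–84 mL/min → 75% of 100 mg = 75 mg.
Total = 536 + 75 = 611 mg.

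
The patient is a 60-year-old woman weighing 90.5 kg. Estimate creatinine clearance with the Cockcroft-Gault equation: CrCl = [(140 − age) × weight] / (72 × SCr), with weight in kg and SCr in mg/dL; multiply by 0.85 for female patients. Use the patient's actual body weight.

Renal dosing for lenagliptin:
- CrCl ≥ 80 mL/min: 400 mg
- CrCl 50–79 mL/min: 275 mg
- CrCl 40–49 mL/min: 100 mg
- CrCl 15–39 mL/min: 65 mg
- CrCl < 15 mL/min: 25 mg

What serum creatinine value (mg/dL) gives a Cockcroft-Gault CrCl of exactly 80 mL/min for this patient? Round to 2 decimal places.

1.07 mg/dL

Standard dose requires CrCl ≥ 80 mL/min.
Set (140 − 60) × 90.5 × 0.85 / (72 × SCr) = 80
SCr = (140 − 60) × 90.5 × 0.85 / (72 × 80) = 1.068 mg/dL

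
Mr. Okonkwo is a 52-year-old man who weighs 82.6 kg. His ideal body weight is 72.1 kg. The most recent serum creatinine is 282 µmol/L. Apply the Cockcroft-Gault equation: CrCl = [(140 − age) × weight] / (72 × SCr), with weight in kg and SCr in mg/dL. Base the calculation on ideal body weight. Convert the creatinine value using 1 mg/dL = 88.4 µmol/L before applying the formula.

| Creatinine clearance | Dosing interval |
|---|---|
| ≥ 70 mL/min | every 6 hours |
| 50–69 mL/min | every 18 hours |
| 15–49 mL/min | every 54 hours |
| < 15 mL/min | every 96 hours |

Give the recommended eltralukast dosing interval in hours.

SCr = 282 / 88.4 = 3.19 mg/dL
CrCl = (140 − 52) × 72.1 / (72 × 3.19) = 6344.8 / 229.68 ≈ 27.6 mL/min
CrCl ≈ 28 mL/min → bracket 15–49 mL/min → every 54 hours.

every 54 hours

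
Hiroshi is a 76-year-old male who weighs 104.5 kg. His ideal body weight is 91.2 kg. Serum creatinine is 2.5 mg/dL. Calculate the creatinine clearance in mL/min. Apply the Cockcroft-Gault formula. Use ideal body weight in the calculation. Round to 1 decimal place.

32.4 mL/min

CrCl = (140 − 76) × 91.2 / (72 × 2.5) = 5836.8 / 180.00 ≈ 32.4 mL/min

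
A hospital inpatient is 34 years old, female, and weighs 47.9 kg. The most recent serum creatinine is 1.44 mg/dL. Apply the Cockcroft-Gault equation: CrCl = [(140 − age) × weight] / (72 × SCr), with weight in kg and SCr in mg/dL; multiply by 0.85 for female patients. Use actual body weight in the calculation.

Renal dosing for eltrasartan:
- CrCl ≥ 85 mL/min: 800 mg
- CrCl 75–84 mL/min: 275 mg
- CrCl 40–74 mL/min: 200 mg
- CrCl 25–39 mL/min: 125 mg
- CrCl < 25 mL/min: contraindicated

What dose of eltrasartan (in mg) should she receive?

200 mg

CrCl = (140 − 34) × 47.9 / (72 × 1.44) × 0.85 = 5077.4 / 103.68 × 0.85 ≈ 41.6 mL/min
CrCl ≈ 42 mL/min → bracket 40–74 mL/min.
Dose for this bracket: 200 mg.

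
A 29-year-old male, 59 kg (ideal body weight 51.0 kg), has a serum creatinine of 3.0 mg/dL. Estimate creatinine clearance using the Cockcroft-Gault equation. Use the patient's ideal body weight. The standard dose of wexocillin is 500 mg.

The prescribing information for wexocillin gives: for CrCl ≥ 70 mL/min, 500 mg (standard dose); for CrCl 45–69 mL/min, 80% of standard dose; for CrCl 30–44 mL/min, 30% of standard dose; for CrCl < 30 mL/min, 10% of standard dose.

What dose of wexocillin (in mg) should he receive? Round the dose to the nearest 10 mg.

50 mg

CrCl = (140 − 29) × 51 / (72 × 3) = 5661.0 / 216.00 ≈ 26.2 mL/min
CrCl ≈ 26 mL/min → bracket < 30 mL/min.
10% of 500 mg = 50 mg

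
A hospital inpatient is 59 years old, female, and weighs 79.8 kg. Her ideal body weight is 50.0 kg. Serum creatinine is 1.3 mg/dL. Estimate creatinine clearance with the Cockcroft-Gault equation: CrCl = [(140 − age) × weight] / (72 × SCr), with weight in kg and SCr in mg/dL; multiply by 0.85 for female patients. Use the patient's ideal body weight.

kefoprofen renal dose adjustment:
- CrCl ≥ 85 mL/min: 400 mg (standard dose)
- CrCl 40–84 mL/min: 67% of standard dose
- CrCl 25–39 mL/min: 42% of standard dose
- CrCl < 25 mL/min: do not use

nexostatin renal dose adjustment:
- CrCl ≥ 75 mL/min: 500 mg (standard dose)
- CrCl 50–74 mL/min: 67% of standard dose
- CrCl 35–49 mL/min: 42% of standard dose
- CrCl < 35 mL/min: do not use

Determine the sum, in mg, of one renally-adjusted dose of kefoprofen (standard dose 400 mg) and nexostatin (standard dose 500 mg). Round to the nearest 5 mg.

380 mg

CrCl = (140 − 59) × 50 / (72 × 1.3) × 0.85 = 4050.0 / 93.60 × 0.85 ≈ 36.8 mL/min
CrCl ≈ 37 mL/min.
kefoprofen: 25–39 mL/min → 42% of 400 mg = 168 mg.
nexostatin: 35–49 mL/min → 42% of 500 mg = 210 mg.
Total = 168 + 210 = 378 mg.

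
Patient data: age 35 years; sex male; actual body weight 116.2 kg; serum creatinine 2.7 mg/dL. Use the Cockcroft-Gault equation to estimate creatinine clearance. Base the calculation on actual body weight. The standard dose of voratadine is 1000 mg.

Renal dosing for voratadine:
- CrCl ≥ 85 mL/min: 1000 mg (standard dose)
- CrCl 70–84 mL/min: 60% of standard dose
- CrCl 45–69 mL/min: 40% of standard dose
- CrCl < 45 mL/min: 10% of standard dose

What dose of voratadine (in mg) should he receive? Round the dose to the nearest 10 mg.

CrCl = (140 − 35) × 116.2 / (72 × 2.7) = 12201.0 / 194.40 ≈ 62.8 mL/min
CrCl ≈ 63 mL/min → bracket 45–69 mL/min.
40% of 1000 mg = 400 mg

400 mg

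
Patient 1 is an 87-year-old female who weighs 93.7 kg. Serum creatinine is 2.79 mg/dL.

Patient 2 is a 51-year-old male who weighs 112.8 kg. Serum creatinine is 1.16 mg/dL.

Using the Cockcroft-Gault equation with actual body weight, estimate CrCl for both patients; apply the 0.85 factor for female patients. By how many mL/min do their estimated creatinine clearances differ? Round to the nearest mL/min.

99 mL/min

Patient 1: CrCl = (140 − 87) × 93.7 / (72 × 2.79) × 0.85 = 4966.1 / 200.88 × 0.85 ≈ 21.0 mL/min
Patient 2: CrCl = (140 − 51) × 112.8 / (72 × 1.16) = 10039.2 / 83.52 ≈ 120.2 mL/min
|21.0 − 120.2| = 99.2 mL/min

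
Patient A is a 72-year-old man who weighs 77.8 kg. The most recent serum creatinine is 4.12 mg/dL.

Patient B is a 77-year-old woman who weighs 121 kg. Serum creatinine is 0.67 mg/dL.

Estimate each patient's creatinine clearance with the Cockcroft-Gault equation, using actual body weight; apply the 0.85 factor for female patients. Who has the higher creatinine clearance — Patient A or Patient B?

Patient A: CrCl = (140 − 72) × 77.8 / (72 × 4.12) = 5290.4 / 296.64 ≈ 17.8 mL/min
Patient B: CrCl = (140 − 77) × 121 / (72 × 0.67) × 0.85 = 7623.0 / 48.24 × 0.85 ≈ 134.3 mL/min
17.8 vs 134.3 mL/min → Patient B is higher.

Patient B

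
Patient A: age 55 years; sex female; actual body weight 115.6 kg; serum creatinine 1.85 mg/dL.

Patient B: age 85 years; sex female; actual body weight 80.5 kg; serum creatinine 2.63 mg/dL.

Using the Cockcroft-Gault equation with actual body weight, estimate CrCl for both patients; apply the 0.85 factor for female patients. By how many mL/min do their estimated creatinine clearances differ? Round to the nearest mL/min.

43 mL/min

Patient A: CrCl = (140 − 55) × 115.6 / (72 × 1.85) × 0.85 = 9826.0 / 133.20 × 0.85 ≈ 62.7 mL/min
Patient B: CrCl = (140 − 85) × 80.5 / (72 × 2.63) × 0.85 = 4427.5 / 189.36 × 0.85 ≈ 19.9 mL/min
|62.7 − 19.9| = 42.8 mL/min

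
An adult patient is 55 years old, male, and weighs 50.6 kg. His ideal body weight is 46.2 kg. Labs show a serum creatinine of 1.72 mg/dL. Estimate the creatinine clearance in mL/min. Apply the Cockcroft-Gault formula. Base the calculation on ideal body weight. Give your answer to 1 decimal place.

CrCl = (140 − 55) × 46.2 / (72 × 1.72) = 3927.0 / 123.84 ≈ 31.7 mL/min

31.7 mL/min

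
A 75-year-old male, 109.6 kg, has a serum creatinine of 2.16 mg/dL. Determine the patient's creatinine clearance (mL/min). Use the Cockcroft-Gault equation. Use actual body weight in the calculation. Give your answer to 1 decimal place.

45.8 mL/min

CrCl = (140 − 75) × 109.6 / (72 × 2.16) = 7124.0 / 155.52 ≈ 45.8 mL/min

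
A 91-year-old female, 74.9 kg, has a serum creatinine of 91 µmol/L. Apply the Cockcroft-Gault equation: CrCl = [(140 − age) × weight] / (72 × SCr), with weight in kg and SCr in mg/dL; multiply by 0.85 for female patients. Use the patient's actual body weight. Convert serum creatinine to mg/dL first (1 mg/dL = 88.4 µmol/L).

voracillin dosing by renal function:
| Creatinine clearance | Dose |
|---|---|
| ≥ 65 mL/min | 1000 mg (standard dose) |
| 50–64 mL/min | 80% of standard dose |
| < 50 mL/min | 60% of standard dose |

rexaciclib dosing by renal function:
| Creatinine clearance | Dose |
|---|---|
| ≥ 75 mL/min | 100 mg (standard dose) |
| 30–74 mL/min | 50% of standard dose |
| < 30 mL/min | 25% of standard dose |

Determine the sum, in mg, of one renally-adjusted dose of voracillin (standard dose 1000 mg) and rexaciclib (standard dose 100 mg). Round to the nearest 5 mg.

650 mg

SCr = 91 / 88.4 = 1.029 mg/dL
CrCl = (140 − 91) × 74.9 / (72 × 1.029) × 0.85 = 3670.1 / 74.09 × 0.85 ≈ 42.1 mL/min
CrCl ≈ 42 mL/min.
voracillin: < 50 mL/min → 60% of 1000 mg = 600 mg.
rexaciclib: 30–74 mL/min → 50% of 100 mg = 50 mg.
Total = 600 + 50 = 650 mg.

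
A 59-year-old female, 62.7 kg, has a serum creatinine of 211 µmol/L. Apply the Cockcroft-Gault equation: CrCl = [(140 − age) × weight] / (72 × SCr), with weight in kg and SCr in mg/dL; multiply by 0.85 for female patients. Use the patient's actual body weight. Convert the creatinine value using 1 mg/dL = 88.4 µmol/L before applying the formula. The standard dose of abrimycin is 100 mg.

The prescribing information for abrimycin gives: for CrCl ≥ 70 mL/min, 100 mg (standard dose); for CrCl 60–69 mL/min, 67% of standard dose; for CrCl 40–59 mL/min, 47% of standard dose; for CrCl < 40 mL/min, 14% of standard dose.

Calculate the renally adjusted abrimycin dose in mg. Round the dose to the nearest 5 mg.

15 mg

SCr = 211 / 88.4 = 2.387 mg/dL
CrCl = (140 − 59) × 62.7 / (72 × 2.387) × 0.85 = 5078.7 / 171.86 × 0.85 ≈ 25.1 mL/min
CrCl ≈ 25 mL/min → bracket < 40 mL/min.
14% of 100 mg = 14 mg → 15 mg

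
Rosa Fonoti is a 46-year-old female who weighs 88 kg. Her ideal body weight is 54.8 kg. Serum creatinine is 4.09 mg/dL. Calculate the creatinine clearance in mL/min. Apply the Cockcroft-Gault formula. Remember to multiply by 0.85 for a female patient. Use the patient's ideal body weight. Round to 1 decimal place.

CrCl = (140 − 46) × 54.8 / (72 × 4.09) × 0.85 = 5151.2 / 294.48 × 0.85 ≈ 14.9 mL/min

14.9 mL/min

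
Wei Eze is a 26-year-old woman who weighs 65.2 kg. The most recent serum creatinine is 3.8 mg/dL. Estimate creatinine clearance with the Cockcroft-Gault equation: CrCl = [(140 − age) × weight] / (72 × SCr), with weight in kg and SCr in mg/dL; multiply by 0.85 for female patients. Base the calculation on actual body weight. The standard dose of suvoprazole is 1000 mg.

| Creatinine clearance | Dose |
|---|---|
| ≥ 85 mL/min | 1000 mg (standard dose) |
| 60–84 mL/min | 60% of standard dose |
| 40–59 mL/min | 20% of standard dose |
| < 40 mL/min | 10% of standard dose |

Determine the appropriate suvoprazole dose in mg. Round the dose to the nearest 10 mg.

CrCl = (140 − 26) × 65.2 / (72 × 3.8) × 0.85 = 7432.8 / 273.60 × 0.85 ≈ 23.1 mL/min
CrCl ≈ 23 mL/min → bracket < 40 mL/min.
10% of 1000 mg = 100 mg

100 mg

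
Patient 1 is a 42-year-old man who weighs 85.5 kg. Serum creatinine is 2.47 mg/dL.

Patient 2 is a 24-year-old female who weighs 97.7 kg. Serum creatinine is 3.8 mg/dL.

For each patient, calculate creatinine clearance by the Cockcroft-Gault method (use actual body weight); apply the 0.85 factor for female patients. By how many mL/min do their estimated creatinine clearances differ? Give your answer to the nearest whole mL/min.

Patient 1: CrCl = (140 − 42) × 85.5 / (72 × 2.47) = 8379.0 / 177.84 ≈ 47.1 mL/min
Patient 2: CrCl = (140 − 24) × 97.7 / (72 × 3.8) × 0.85 = 11333.2 / 273.60 × 0.85 ≈ 35.2 mL/min
|47.1 − 35.2| = 11.9 mL/min

12 mL/min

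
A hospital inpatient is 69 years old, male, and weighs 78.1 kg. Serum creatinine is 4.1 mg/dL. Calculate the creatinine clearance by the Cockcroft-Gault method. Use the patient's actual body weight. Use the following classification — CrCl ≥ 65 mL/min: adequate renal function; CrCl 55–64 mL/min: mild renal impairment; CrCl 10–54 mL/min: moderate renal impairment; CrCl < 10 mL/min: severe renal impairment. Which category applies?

moderate renal impairment

CrCl = (140 − 69) × 78.1 / (72 × 4.1) = 5545.1 / 295.20 ≈ 18.8 mL/min
19 mL/min falls in the 'moderate renal impairment' range.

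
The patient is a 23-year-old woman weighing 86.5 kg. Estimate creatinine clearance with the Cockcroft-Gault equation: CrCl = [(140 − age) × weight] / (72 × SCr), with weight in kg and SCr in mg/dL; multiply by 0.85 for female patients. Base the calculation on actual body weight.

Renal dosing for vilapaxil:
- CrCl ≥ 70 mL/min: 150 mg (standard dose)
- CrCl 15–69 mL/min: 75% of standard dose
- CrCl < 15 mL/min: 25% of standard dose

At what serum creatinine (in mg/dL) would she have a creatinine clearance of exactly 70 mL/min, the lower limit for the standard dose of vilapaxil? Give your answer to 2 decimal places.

Standard dose requires CrCl ≥ 70 mL/min.
Set (140 − 23) × 86.5 × 0.85 / (72 × SCr) = 70
SCr = (140 − 23) × 86.5 × 0.85 / (72 × 70) = 1.707 mg/dL

1.71 mg/dL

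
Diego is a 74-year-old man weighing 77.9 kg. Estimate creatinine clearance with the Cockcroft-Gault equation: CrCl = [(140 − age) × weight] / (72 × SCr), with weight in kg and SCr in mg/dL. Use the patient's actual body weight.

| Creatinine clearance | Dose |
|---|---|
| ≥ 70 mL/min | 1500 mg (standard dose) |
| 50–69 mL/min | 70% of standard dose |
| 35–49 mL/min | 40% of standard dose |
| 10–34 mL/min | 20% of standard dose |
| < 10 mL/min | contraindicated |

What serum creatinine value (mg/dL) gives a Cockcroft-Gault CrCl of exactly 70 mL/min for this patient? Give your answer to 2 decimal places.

Standard dose requires CrCl ≥ 70 mL/min.
Set (140 − 74) × 77.9 / (72 × SCr) = 70
SCr = (140 − 74) × 77.9 / (72 × 70) = 1.020 mg/dL

1.02 mg/dL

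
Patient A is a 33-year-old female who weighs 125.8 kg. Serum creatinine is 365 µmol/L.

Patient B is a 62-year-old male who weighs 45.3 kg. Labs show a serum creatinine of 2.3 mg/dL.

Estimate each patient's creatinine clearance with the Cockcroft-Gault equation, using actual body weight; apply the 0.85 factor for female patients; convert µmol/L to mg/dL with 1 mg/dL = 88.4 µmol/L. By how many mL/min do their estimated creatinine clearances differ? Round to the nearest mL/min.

Patient A: SCr = 365 / 88.4 = 4.129 mg/dL
Patient A: CrCl = (140 − 33) × 125.8 / (72 × 4.129) × 0.85 = 13460.6 / 297.29 × 0.85 ≈ 38.5 mL/min
Patient B: CrCl = (140 − 62) × 45.3 / (72 × 2.3) = 3533.4 / 165.60 ≈ 21.3 mL/min
|38.5 − 21.3| = 17.2 mL/min

17 mL/min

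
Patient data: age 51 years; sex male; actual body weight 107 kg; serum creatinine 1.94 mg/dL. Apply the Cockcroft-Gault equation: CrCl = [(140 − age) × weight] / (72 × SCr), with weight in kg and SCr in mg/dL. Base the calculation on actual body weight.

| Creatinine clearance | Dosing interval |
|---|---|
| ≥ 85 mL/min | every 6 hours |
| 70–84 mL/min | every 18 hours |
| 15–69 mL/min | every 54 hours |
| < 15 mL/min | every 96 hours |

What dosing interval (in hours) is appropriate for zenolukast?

every 54 hours

CrCl = (140 − 51) × 107 / (72 × 1.94) = 9523.0 / 139.68 ≈ 68.2 mL/min
CrCl ≈ 68 mL/min → bracket 15–69 mL/min → every 54 hours.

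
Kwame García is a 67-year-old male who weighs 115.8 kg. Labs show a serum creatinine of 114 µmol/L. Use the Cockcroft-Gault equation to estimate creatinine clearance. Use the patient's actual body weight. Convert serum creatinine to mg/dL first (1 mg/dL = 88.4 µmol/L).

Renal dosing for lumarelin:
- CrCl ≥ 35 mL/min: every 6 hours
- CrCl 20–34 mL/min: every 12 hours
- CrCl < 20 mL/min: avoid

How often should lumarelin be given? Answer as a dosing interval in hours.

SCr = 114 / 88.4 = 1.29 mg/dL
CrCl = (140 − 67) × 115.8 / (72 × 1.29) = 8453.4 / 92.88 ≈ 91.0 mL/min
CrCl ≈ 91 mL/min → bracket ≥ 35 mL/min → every 6 hours.

every 6 hours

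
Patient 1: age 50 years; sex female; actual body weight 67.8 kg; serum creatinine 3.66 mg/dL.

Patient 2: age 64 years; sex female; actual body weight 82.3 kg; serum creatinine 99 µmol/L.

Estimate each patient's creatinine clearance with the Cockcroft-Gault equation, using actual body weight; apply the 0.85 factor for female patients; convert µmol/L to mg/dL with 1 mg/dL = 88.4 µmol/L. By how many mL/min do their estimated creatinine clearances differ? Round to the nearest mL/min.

Patient 1: CrCl = (140 − 50) × 67.8 / (72 × 3.66) × 0.85 = 6102.0 / 263.52 × 0.85 ≈ 19.7 mL/min
Patient 2: SCr = 99 / 88.4 = 1.12 mg/dL
Patient 2: CrCl = (140 − 64) × 82.3 / (72 × 1.12) × 0.85 = 6254.8 / 80.64 × 0.85 ≈ 65.9 mL/min
|19.7 − 65.9| = 46.2 mL/min

46 mL/min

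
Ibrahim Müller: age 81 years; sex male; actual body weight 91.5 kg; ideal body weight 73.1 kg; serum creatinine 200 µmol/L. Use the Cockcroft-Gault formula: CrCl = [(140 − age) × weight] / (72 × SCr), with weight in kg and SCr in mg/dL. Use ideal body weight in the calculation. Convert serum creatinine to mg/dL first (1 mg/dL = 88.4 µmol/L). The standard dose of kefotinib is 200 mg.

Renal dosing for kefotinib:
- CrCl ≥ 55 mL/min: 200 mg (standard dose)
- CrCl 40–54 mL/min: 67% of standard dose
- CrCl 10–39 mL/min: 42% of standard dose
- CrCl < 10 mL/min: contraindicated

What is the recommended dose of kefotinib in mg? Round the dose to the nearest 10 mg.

SCr = 200 / 88.4 = 2.262 mg/dL
CrCl = (140 − 81) × 73.1 / (72 × 2.262) = 4312.9 / 162.86 ≈ 26.5 mL/min
CrCl ≈ 26 mL/min → bracket 10–39 mL/min.
42% of 200 mg = 84 mg → 80 mg

80 mg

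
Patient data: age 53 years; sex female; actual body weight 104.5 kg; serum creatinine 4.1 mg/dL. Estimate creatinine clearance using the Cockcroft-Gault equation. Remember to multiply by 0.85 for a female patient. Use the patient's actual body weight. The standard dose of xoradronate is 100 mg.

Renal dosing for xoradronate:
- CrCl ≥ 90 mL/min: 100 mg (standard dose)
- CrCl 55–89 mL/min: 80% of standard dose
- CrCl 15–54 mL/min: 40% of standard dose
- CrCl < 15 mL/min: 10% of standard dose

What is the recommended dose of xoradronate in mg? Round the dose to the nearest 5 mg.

CrCl = (140 − 53) × 104.5 / (72 × 4.1) × 0.85 = 9091.5 / 295.20 × 0.85 ≈ 26.2 mL/min
CrCl ≈ 26 mL/min → bracket 15–54 mL/min.
40% of 100 mg = 40 mg

40 mg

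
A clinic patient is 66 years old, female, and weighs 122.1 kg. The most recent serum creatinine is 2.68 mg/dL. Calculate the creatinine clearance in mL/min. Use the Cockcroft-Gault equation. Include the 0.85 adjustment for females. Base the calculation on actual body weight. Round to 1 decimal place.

CrCl = (140 − 66) × 122.1 / (72 × 2.68) × 0.85 = 9035.4 / 192.96 × 0.85 ≈ 39.8 mL/min

39.8 mL/min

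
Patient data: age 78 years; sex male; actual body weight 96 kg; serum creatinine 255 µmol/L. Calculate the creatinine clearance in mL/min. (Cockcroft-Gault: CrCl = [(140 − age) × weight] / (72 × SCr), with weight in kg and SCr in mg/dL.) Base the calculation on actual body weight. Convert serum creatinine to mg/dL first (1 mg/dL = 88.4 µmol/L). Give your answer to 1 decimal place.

SCr = 255 / 88.4 = 2.885 mg/dL
CrCl = (140 − 78) × 96 / (72 × 2.885) = 5952.0 / 207.72 ≈ 28.7 mL/min

28.7 mL/min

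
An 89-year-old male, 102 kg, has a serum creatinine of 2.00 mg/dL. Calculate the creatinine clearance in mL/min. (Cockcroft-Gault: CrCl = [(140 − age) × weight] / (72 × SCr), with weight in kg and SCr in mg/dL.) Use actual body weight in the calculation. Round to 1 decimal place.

CrCl = (140 − 89) × 102 / (72 × 2) = 5202.0 / 144.00 ≈ 36.1 mL/min

36.1 mL/min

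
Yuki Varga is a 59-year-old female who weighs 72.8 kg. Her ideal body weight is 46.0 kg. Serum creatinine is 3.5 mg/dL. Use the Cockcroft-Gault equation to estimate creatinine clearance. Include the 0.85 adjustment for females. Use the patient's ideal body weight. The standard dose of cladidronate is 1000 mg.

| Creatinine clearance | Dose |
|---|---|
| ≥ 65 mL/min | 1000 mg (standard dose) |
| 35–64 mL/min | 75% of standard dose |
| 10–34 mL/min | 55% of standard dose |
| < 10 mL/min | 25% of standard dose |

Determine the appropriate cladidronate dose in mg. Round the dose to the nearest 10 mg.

CrCl = (140 − 59) × 46 / (72 × 3.5) × 0.85 = 3726.0 / 252.00 × 0.85 ≈ 12.6 mL/min
CrCl ≈ 13 mL/min → bracket 10–34 mL/min.
55% of 1000 mg = 550 mg

550 mg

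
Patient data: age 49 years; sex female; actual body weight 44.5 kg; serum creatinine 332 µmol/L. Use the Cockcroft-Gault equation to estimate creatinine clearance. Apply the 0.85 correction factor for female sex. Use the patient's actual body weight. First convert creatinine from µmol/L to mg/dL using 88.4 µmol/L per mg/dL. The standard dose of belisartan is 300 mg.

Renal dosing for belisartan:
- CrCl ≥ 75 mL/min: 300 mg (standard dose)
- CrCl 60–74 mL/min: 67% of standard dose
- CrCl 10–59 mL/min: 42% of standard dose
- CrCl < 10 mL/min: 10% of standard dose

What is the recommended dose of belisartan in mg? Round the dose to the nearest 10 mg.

130 mg

SCr = 332 / 88.4 = 3.756 mg/dL
CrCl = (140 − 49) × 44.5 / (72 × 3.756) × 0.85 = 4049.5 / 270.43 × 0.85 ≈ 12.7 mL/min
CrCl ≈ 13 mL/min → bracket 10–59 mL/min.
42% of 300 mg = 126 mg → 130 mg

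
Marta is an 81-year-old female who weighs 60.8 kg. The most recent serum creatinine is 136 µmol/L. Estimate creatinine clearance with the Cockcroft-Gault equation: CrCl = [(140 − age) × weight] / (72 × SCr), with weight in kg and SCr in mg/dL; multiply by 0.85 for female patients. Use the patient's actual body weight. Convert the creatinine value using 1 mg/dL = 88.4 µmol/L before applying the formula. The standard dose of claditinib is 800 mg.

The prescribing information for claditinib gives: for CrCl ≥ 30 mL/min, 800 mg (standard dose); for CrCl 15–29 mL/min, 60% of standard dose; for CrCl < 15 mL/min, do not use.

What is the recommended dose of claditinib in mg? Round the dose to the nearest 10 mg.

480 mg

SCr = 136 / 88.4 = 1.538 mg/dL
CrCl = (140 − 81) × 60.8 / (72 × 1.538) × 0.85 = 3587.2 / 110.74 × 0.85 ≈ 27.5 mL/min
CrCl ≈ 28 mL/min → bracket 15–29 mL/min.
60% of 800 mg = 480 mg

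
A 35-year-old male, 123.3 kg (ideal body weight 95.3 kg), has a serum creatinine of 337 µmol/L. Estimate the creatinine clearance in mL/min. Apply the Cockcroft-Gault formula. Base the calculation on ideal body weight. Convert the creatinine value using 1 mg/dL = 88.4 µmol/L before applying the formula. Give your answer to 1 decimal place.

SCr = 337 / 88.4 = 3.812 mg/dL
CrCl = (140 − 35) × 95.3 / (72 × 3.812) = 10006.5 / 274.46 ≈ 36.5 mL/min

36.5 mL/min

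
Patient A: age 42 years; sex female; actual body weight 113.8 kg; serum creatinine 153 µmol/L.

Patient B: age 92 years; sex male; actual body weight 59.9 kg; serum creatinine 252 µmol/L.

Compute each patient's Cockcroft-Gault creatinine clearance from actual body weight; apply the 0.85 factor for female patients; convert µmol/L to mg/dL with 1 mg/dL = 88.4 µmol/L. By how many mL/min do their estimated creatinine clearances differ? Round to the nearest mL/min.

Patient A: SCr = 153 / 88.4 = 1.731 mg/dL
Patient A: CrCl = (140 − 42) × 113.8 / (72 × 1.731) × 0.85 = 11152.4 / 124.63 × 0.85 ≈ 76.1 mL/min
Patient B: SCr = 252 / 88.4 = 2.851 mg/dL
Patient B: CrCl = (140 − 92) × 59.9 / (72 × 2.851) = 2875.2 / 205.27 ≈ 14.0 mL/min
|76.1 − 14.0| = 62.1 mL/min

62 mL/min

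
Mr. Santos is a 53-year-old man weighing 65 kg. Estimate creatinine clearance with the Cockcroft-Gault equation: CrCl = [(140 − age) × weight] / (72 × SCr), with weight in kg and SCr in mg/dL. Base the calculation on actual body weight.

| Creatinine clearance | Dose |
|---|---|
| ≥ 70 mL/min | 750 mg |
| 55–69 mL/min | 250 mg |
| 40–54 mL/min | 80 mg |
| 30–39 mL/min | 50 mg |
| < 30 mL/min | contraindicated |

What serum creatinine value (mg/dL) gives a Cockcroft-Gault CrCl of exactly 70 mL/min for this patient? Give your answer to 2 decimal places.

1.12 mg/dL

Standard dose requires CrCl ≥ 70 mL/min.
Set (140 − 53) × 65 / (72 × SCr) = 70
SCr = (140 − 53) × 65 / (72 × 70) = 1.122 mg/dL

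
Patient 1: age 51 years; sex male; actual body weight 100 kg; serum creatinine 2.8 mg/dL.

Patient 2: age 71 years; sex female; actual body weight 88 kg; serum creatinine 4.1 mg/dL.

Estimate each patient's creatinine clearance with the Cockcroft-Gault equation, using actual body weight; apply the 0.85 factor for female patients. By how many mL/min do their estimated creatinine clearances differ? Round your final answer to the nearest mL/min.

27 mL/min

Patient 1: CrCl = (140 − 51) × 100 / (72 × 2.8) = 8900.0 / 201.60 ≈ 44.1 mL/min
Patient 2: CrCl = (140 − 71) × 88 / (72 × 4.1) × 0.85 = 6072.0 / 295.20 × 0.85 ≈ 17.5 mL/min
|44.1 − 17.5| = 26.6 mL/min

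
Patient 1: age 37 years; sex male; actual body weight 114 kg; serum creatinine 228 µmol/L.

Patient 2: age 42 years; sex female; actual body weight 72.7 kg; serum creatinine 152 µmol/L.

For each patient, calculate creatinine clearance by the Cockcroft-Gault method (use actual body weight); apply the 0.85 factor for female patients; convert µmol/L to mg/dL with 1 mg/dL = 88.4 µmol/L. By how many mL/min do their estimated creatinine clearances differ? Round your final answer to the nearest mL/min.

Patient 1: SCr = 228 / 88.4 = 2.579 mg/dL
Patient 1: CrCl = (140 − 37) × 114 / (72 × 2.579) = 11742.0 / 185.69 ≈ 63.2 mL/min
Patient 2: SCr = 152 / 88.4 = 1.719 mg/dL
Patient 2: CrCl = (140 − 42) × 72.7 / (72 × 1.719) × 0.85 = 7124.6 / 123.77 × 0.85 ≈ 48.9 mL/min
|63.2 − 48.9| = 14.3 mL/min

14 mL/min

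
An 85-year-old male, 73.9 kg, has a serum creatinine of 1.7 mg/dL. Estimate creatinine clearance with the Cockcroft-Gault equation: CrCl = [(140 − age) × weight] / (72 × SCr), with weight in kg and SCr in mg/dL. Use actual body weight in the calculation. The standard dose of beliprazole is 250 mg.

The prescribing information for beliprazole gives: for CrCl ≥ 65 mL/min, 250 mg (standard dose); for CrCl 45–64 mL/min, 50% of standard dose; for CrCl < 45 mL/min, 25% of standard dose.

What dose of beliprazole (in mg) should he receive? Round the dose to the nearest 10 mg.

CrCl = (140 − 85) × 73.9 / (72 × 1.7) = 4064.5 / 122.40 ≈ 33.2 mL/min
CrCl ≈ 33 mL/min → bracket < 45 mL/min.
25% of 250 mg = 62.5 mg → 60 mg

60 mg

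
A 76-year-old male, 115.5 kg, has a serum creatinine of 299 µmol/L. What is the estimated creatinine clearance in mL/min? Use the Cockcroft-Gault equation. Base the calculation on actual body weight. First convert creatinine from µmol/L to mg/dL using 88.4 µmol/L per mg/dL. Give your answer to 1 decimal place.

SCr = 299 / 88.4 = 3.382 mg/dL
CrCl = (140 − 76) × 115.5 / (72 × 3.382) = 7392.0 / 243.50 ≈ 30.4 mL/min

30.4 mL/min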